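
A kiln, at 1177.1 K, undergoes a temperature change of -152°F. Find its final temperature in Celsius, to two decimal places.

Initial temperature in Celsius: 1177.1 - 273.15 = 903.9500°C.
The 152°F change is an interval, so only the factor 5/9 applies: -152 × 5/9 = -84.4444°C.
Final Celsius temperature: 903.9500 - 84.4444 = 819.5056°C.

819.51°C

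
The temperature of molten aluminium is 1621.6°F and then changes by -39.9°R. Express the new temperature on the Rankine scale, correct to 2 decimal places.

Initial temperature in Celsius: (1621.6 - 32) × 5/9 = 883.1111°C.
The 39.9°R change is an interval, so only the factor 5/9 applies: -39.9 × 5/9 = -22.1667°C.
Final Celsius temperature: 883.1111 - 22.1667 = 860.9444°C.
In Rankine: 860.9444 × 1.8 + 491.67 = 2041.37°R.

2041.37°R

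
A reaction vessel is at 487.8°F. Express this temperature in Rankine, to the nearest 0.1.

In Celsius: (487.8 - 32) × 5/9 = 253.2222°C.
In Rankine: 253.2222 × 1.8 + 491.67 = 947.5°R.

947.5°R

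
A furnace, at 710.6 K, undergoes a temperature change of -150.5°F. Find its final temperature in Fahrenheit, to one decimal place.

668.9°F

Initial temperature in Celsius: 710.6 - 273.15 = 437.4500°C.
The 150.5°F change is an interval, so only the factor 5/9 applies: -150.5 × 5/9 = -83.6111°C.
Final Celsius temperature: 437.4500 - 83.6111 = 353.8389°C.
In Fahrenheit: 353.8389 × 1.8 + 32 = 668.9°F.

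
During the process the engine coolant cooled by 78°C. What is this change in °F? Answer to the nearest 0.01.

140.40°F

An interval of 1°C corresponds to 1.8°F.
78 × 1.8 = 140.40.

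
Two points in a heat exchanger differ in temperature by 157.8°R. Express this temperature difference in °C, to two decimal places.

87.67°C

For a temperature interval the offset drops out; only the factor 5/9 applies.
157.8 × 5/9 = 87.67.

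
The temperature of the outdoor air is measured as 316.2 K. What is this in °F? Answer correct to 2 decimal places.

In Celsius: 316.2 - 273.15 = 43.0500°C.
In Fahrenheit: 43.0500 × 1.8 + 32 = 109.49°F.

109.49°F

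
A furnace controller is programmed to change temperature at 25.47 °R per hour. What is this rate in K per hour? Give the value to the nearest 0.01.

14.15 K/hour

The quantity depends on a temperature interval, so only the ratio of degree sizes applies; the offset between the scales is irrelevant.
A change of 1°R is a change of 5/9 K, so 25.47 × 5/9 = 14.15.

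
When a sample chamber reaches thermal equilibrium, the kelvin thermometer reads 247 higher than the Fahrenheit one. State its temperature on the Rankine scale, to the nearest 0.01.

478.51°R

Let x be the Fahrenheit reading; then the kelvin reading is 5/9·x + 255.372.
(5/9·x + 255.372) - x = 247  ⇒  (-4/9)·x = -8.37222  ⇒  x = 18.8375°F.
In Celsius: (18.8375 - 32) × 5/9 = -7.3125°C.
In Rankine: -7.3125 × 1.8 + 491.67 = 478.51°R.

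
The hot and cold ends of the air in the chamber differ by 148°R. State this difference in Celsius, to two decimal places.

82.22°C

An interval of 1°R corresponds to 5/9°C.
148 × 5/9 = 82.22.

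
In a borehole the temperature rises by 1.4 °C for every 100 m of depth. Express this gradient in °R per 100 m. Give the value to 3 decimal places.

Since only a temperature interval is involved, the additive offset between the scales drops out.
A change of 1°C is a change of 1.8°R, so 1.4 × 1.8 = 2.520.

2.520 °R/100 m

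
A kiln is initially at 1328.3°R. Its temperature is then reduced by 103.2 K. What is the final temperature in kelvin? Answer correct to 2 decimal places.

Initial temperature in Celsius: (1328.3 - 491.67) × 5/9 = 464.7944°C.
The 103.2 K change is an interval; Kelvin and Celsius degrees are the same size, so ΔC = -103.2°C.
Final Celsius temperature: 464.7944 - 103.2000 = 361.5944°C.
In kelvin: 361.5944 + 273.15 = 634.74 K.

634.74 K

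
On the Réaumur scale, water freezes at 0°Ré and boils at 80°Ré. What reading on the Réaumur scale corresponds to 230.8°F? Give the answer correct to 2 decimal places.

88.36°Ré

First in Celsius: (230.8 - 32) × 5/9 = 110.4444°C.
Linearly onto the Réaumur scale: 0 + (110.4444 / 100) × (80 - 0) = 88.36°Ré.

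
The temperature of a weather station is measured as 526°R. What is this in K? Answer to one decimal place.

In Celsius: (526 - 491.67) × 5/9 = 19.0722°C.
In kelvin: 19.0722 + 273.15 = 292.2 K.

292.2 K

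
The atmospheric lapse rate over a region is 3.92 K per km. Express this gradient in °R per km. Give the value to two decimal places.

7.06 °R/km

Since only a temperature interval is involved, the additive offset between the scales drops out.
A change of 1 K is a change of 1.8°R, so 3.92 × 1.8 = 7.06.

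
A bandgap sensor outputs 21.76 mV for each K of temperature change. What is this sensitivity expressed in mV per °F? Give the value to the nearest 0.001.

12.089 mV per °F

The quantity depends on a temperature interval, so only the ratio of degree sizes applies; the offset between the scales is irrelevant.
A change of 1°F is a change of 5/9 K, so per °F the value is 21.76 × 5/9 = 12.089.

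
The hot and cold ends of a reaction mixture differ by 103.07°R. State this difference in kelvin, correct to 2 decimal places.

57.26 K

For a temperature interval the offset drops out; only the factor 5/9 applies.
103.07 × 5/9 = 57.26.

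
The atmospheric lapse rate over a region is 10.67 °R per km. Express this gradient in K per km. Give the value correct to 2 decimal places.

Since only a temperature interval is involved, the additive offset between the scales drops out.
A change of 1°R is a change of 5/9 K, so 10.67 × 5/9 = 5.93.

5.93 K/km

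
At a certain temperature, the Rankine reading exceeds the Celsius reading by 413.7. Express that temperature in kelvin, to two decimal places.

Let x be the Rankine reading; then the Celsius reading is 5/9·x - 273.15.
(5/9·x - 273.15) - x = -413.7  ⇒  (-4/9)·x = -140.55  ⇒  x = 316.2375°R.
In Celsius: (316.2375 - 491.67) × 5/9 = -97.4625°C.
In kelvin: -97.4625 + 273.15 = 175.69 K.

175.69 K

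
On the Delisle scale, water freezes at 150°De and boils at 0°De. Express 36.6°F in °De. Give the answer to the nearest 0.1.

First in Celsius: (36.6 - 32) × 5/9 = 2.5556°C.
Linearly onto the Delisle scale: 150 + (2.5556 / 100) × (0 - 150) = 146.2°De.

146.2°De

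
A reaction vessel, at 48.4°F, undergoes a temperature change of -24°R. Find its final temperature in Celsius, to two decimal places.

-4.22°C

Initial temperature in Celsius: (48.4 - 32) × 5/9 = 9.1111°C.
The 24°R change is an interval, so only the factor 5/9 applies: -24 × 5/9 = -13.3333°C.
Final Celsius temperature: 9.1111 - 13.3333 = -4.2222°C.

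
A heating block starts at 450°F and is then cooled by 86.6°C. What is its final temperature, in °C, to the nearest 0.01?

145.62°C

Initial temperature in Celsius: (450 - 32) × 5/9 = 232.2222°C.
Final Celsius temperature: 232.2222 - 86.6000 = 145.6222°C.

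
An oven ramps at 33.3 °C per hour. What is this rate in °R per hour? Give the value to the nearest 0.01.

59.94 °R/hour

Since only a temperature interval is involved, the additive offset between the scales drops out.
A change of 1°C is a change of 1.8°R, so 33.3 × 1.8 = 59.94.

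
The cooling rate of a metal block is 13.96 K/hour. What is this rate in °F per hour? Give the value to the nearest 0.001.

Since only a temperature interval is involved, the additive offset between the scales drops out.
A change of 1 K is a change of 1.8°F, so 13.96 × 1.8 = 25.128.

25.128 °F/hour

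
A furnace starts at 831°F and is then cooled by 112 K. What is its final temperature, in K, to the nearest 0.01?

605.04 K

Initial temperature in Celsius: (831 - 32) × 5/9 = 443.8889°C.
The 112 K change is an interval; Kelvin and Celsius degrees are the same size, so ΔC = -112°C.
Final Celsius temperature: 443.8889 - 112.0000 = 331.8889°C.
In kelvin: 331.8889 + 273.15 = 605.04 K.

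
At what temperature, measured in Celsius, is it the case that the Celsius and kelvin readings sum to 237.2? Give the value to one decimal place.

Let C be the Celsius reading. The kelvin reading is K = 1·C + 273.15.
Require C + K = 237.2: (2)·C + 273.15 = 237.2.
C = (237.2 - 273.15) / (2) = -18.0.

-18.0°C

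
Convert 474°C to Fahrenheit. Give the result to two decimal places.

885.20°F

In Fahrenheit: 474.0000 × 1.8 + 32 = 885.20°F.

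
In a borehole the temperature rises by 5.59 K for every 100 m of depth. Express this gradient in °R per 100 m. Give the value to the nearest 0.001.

10.062 °R/100 m

The quantity depends on a temperature interval, so only the ratio of degree sizes applies; the offset between the scales is irrelevant.
A change of 1 K is a change of 1.8°R, so 5.59 × 1.8 = 10.062.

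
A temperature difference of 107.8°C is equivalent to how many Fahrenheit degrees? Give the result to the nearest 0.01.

194.04°F

Only the scale ratio 1.8 matters for a change in temperature.
107.8 × 1.8 = 194.04.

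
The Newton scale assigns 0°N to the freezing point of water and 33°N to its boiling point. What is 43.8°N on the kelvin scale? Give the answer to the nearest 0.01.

405.88 K

Linear interpolation between the fixed points: C = (43.8 - 0) × 100 / (33 - 0) = 132.7273°C.
Then 132.7273 + 273.15 = 405.88 K.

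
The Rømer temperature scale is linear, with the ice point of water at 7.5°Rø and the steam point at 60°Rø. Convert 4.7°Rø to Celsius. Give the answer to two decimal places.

Linear interpolation between the fixed points: C = (4.7 - 7.5) × 100 / (60 - 7.5) = -5.3333°C.

-5.33°C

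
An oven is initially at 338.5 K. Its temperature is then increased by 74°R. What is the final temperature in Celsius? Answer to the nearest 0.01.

106.46°C

Initial temperature in Celsius: 338.5 - 273.15 = 65.3500°C.
The 74°R change is an interval, so only the factor 5/9 applies: +74 × 5/9 = +41.1111°C.
Final Celsius temperature: 65.3500 + 41.1111 = 106.4611°C.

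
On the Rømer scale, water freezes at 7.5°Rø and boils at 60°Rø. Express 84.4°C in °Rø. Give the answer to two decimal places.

51.81°Rø

Linearly onto the Rømer scale: 7.5 + (84.4000 / 100) × (60 - 7.5) = 51.81°Rø.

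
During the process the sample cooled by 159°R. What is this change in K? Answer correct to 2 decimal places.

An interval of 1°R corresponds to 5/9 K.
159 × 5/9 = 88.33.

88.33 K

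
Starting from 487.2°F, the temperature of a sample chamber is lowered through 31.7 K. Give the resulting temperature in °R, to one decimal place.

Initial temperature in Celsius: (487.2 - 32) × 5/9 = 252.8889°C.
The 31.7 K change is an interval; Kelvin and Celsius degrees are the same size, so ΔC = -31.7°C.
Final Celsius temperature: 252.8889 - 31.7000 = 221.1889°C.
In Rankine: 221.1889 × 1.8 + 491.67 = 889.8°R.

889.8°R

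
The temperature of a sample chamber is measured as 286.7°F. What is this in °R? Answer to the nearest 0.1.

746.4°R

In Celsius: (286.7 - 32) × 5/9 = 141.5000°C.
In Rankine: 141.5000 × 1.8 + 491.67 = 746.4°R.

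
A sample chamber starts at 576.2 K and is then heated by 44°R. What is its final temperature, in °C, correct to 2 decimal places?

Initial temperature in Celsius: 576.2 - 273.15 = 303.0500°C.
The 44°R change is an interval, so only the factor 5/9 applies: +44 × 5/9 = +24.4444°C.
Final Celsius temperature: 303.0500 + 24.4444 = 327.4944°C.

327.49°C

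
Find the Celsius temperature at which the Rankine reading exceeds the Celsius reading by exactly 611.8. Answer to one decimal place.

Let C be the Celsius reading. The Rankine reading is R = 1.8·C + 491.67.
Require R - C = 611.8: (0.8)·C + 491.67 = 611.8.
C = (611.8 - 491.67) / (0.8) = 150.2.

150.2°C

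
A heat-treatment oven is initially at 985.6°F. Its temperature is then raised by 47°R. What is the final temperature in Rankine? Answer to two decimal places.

Initial temperature in Celsius: (985.6 - 32) × 5/9 = 529.7778°C.
The 47°R change is an interval, so only the factor 5/9 applies: +47 × 5/9 = +26.1111°C.
Final Celsius temperature: 529.7778 + 26.1111 = 555.8889°C.
In Rankine: 555.8889 × 1.8 + 491.67 = 1492.27°R.

1492.27°R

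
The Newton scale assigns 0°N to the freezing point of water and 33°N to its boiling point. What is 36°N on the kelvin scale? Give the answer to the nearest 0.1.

Linear interpolation between the fixed points: C = (36 - 0) × 100 / (33 - 0) = 109.0909°C.
Then 109.0909 + 273.15 = 382.2 K.

382.2 K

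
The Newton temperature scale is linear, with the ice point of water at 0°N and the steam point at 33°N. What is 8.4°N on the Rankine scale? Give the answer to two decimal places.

Linear interpolation between the fixed points: C = (8.4 - 0) × 100 / (33 - 0) = 25.4545°C.
Then 25.4545 × 1.8 + 491.67 = 537.49°R.

537.49°R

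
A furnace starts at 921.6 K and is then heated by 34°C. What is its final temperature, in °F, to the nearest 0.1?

Initial temperature in Celsius: 921.6 - 273.15 = 648.4500°C.
Final Celsius temperature: 648.4500 + 34.0000 = 682.4500°C.
In Fahrenheit: 682.4500 × 1.8 + 32 = 1260.4°F.

1260.4°F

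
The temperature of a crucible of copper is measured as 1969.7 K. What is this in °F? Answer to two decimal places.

In Celsius: 1969.7 - 273.15 = 1696.5500°C.
In Fahrenheit: 1696.5500 × 1.8 + 32 = 3085.79°F.

3085.79°F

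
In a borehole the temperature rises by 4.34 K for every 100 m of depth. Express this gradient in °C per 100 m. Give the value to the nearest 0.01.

Since only a temperature interval is involved, the additive offset between the scales drops out.
A change of 1 K is a change of 1°C, so 4.34 × 1 = 4.34.

4.34 °C/100 m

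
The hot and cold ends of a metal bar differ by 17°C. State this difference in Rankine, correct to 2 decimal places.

30.60°R

Only the scale ratio 1.8 matters for a change in temperature.
17 × 1.8 = 30.60.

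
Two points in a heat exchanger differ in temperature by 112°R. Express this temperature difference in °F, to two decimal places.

112.00°F

Rankine and Fahrenheit degrees are the same size, so the interval is unchanged: 112.00.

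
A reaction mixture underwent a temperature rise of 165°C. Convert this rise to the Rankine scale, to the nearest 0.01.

An interval of 1°C corresponds to 1.8°R.
165 × 1.8 = 297.00.

297.00°R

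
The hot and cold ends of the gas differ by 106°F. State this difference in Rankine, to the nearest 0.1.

106.0°R

Fahrenheit and Rankine degrees are the same size, so the interval is unchanged: 106.0.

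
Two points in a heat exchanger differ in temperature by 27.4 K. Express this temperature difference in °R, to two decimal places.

An interval of 1 K corresponds to 1.8°R.
27.4 × 1.8 = 49.32.

49.32°R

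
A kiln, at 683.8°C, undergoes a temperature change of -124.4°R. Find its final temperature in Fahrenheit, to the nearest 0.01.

The 124.4°R change is an interval, so only the factor 5/9 applies: -124.4 × 5/9 = -69.1111°C.
Final Celsius temperature: 683.8000 - 69.1111 = 614.6889°C.
In Fahrenheit: 614.6889 × 1.8 + 32 = 1138.44°F.

1138.44°F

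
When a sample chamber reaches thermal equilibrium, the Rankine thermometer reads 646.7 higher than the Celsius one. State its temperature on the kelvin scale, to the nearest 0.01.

Let x be the Celsius reading; then the Rankine reading is 1.8·x + 491.67.
(1.8·x + 491.67) - x = 646.7  ⇒  (0.8)·x = 155.03  ⇒  x = 193.7875°C.
In kelvin: 193.7875 + 273.15 = 466.94 K.

466.94 K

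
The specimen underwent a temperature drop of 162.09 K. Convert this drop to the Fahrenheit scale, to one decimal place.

291.8°F

For a temperature interval the offset drops out; only the factor 1.8 applies.
162.09 × 1.8 = 291.8.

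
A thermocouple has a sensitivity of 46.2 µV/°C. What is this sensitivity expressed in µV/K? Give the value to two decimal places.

The quantity depends on a temperature interval, so only the ratio of degree sizes applies; the offset between the scales is irrelevant.
A change of 1 K is a change of 1°C, so per K the value is 46.2 × 1 = 46.20.

46.20 µV/K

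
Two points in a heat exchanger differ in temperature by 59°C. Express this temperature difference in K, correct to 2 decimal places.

59.00 K

Celsius and kelvin degrees are the same size, so the interval is unchanged: 59.00.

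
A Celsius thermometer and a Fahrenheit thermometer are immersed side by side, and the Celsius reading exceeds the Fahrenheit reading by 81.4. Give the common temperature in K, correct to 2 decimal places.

131.40 K

Let x be the Celsius reading; then the Fahrenheit reading is 1.8·x + 32.
(1.8·x + 32) - x = -81.4  ⇒  (0.8)·x = -113.4  ⇒  x = -141.7500°C.
In kelvin: -141.7500 + 273.15 = 131.40 K.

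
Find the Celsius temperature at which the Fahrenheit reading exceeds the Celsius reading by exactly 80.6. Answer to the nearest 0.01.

Let C be the Celsius reading. The Fahrenheit reading is F = 1.8·C + 32.
Require F - C = 80.6: (0.8)·C + 32 = 80.6.
C = (80.6 - 32) / (0.8) = 60.75.

60.75°C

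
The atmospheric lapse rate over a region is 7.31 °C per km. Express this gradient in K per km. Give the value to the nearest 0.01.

Since only a temperature interval is involved, the additive offset between the scales drops out.
A change of 1°C is a change of 1 K, so 7.31 × 1 = 7.31.

7.31 K/km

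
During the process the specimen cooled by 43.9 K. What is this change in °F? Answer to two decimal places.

79.02°F

An interval of 1 K corresponds to 1.8°F.
43.9 × 1.8 = 79.02.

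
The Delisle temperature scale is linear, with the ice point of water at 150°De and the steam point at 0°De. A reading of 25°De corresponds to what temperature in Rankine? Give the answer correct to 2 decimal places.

Linear interpolation between the fixed points: C = (25 - 150) × 100 / (0 - 150) = 83.3333°C.
Then 83.3333 × 1.8 + 491.67 = 641.67°R.

641.67°R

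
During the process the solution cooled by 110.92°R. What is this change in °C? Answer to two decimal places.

For a temperature interval the offset drops out; only the factor 5/9 applies.
110.92 × 5/9 = 61.62.

61.62°C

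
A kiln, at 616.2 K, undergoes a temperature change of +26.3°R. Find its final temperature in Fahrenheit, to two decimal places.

675.79°F

Initial temperature in Celsius: 616.2 - 273.15 = 343.0500°C.
The 26.3°R change is an interval, so only the factor 5/9 applies: +26.3 × 5/9 = +14.6111°C.
Final Celsius temperature: 343.0500 + 14.6111 = 357.6611°C.
In Fahrenheit: 357.6611 × 1.8 + 32 = 675.79°F.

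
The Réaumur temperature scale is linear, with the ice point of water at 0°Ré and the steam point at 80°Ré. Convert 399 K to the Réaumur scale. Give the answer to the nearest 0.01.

100.68°Ré

First in Celsius: 399 - 273.15 = 125.8500°C.
Linearly onto the Réaumur scale: 0 + (125.8500 / 100) × (80 - 0) = 100.68°Ré.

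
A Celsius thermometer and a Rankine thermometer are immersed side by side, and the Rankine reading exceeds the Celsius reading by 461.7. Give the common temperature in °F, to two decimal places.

Let x be the Celsius reading; then the Rankine reading is 1.8·x + 491.67.
(1.8·x + 491.67) - x = 461.7  ⇒  (0.8)·x = -29.97  ⇒  x = -37.4625°C.
In Fahrenheit: -37.4625 × 1.8 + 32 = -35.43°F.

-35.43°F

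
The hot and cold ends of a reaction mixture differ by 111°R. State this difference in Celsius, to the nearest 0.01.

Only the scale ratio 5/9 matters for a change in temperature.
111 × 5/9 = 61.67.

61.67°C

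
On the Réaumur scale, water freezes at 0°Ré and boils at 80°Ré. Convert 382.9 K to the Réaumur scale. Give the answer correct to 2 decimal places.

First in Celsius: 382.9 - 273.15 = 109.7500°C.
Linearly onto the Réaumur scale: 0 + (109.7500 / 100) × (80 - 0) = 87.80°Ré.

87.80°Ré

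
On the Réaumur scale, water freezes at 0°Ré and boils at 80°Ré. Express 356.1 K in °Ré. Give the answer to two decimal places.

First in Celsius: 356.1 - 273.15 = 82.9500°C.
Linearly onto the Réaumur scale: 0 + (82.9500 / 100) × (80 - 0) = 66.36°Ré.

66.36°Ré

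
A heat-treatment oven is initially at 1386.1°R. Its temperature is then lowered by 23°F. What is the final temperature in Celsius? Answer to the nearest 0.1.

484.1°C

Initial temperature in Celsius: (1386.1 - 491.67) × 5/9 = 496.9056°C.
The 23°F change is an interval, so only the factor 5/9 applies: -23 × 5/9 = -12.7778°C.
Final Celsius temperature: 496.9056 - 12.7778 = 484.1278°C.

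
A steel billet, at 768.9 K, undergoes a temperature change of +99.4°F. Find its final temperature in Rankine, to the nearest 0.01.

Initial temperature in Celsius: 768.9 - 273.15 = 495.7500°C.
The 99.4°F change is an interval, so only the factor 5/9 applies: +99.4 × 5/9 = +55.2222°C.
Final Celsius temperature: 495.7500 + 55.2222 = 550.9722°C.
In Rankine: 550.9722 × 1.8 + 491.67 = 1483.42°R.

1483.42°R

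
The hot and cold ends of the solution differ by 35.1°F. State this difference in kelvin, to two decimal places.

Only the scale ratio 5/9 matters for a change in temperature.
35.1 × 5/9 = 19.50.

19.50 K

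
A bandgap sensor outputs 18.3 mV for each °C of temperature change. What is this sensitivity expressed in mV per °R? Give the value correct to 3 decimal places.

10.167 mV per °R

Since only a temperature interval is involved, the additive offset between the scales drops out.
A change of 1°R is a change of 5/9°C, so per °R the value is 18.3 × 5/9 = 10.167.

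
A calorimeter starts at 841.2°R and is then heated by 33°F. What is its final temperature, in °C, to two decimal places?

Initial temperature in Celsius: (841.2 - 491.67) × 5/9 = 194.1833°C.
The 33°F change is an interval, so only the factor 5/9 applies: +33 × 5/9 = +18.3333°C.
Final Celsius temperature: 194.1833 + 18.3333 = 212.5167°C.

212.52°C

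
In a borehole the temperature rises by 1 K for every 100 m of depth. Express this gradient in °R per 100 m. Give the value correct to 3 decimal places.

The quantity depends on a temperature interval, so only the ratio of degree sizes applies; the offset between the scales is irrelevant.
A change of 1 K is a change of 1.8°R, so 1 × 1.8 = 1.800.

1.800 °R/100 m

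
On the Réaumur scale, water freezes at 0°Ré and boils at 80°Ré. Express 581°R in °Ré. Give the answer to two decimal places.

39.70°Ré

First in Celsius: (581 - 491.67) × 5/9 = 49.6278°C.
Linearly onto the Réaumur scale: 0 + (49.6278 / 100) × (80 - 0) = 39.70°Ré.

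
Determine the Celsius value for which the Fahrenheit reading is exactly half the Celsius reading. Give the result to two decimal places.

-24.62°C

Let C be the Celsius reading. The Fahrenheit reading is F = 1.8·C + 32.
Require F = 0.5·C: 1.8·C + 32 = 0.5·C.
(1.3)·C = -32  ⇒  C = -24.62.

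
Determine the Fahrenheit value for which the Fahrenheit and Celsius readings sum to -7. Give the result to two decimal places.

Let F be the Fahrenheit reading. The Celsius reading is C = 5/9·F - 17.7778.
Require F + C = -7: (14/9)·F - 17.7778 = -7.
F = (-7 + 17.7778) / (14/9) = 6.93.

6.93°F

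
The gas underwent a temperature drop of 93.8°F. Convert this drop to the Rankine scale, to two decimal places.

93.80°R

Fahrenheit and Rankine degrees are the same size, so the interval is unchanged: 93.80.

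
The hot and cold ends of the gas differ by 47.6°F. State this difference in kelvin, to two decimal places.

Only the scale ratio 5/9 matters for a change in temperature.
47.6 × 5/9 = 26.44.

26.44 K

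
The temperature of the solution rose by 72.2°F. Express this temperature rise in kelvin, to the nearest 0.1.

An interval of 1°F corresponds to 5/9 K.
72.2 × 5/9 = 40.1.

40.1 K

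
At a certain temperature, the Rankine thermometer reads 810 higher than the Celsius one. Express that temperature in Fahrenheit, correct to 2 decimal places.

Let x be the Celsius reading; then the Rankine reading is 1.8·x + 491.67.
(1.8·x + 491.67) - x = 810  ⇒  (0.8)·x = 318.33  ⇒  x = 397.9125°C.
In Fahrenheit: 397.9125 × 1.8 + 32 = 748.24°F.

748.24°F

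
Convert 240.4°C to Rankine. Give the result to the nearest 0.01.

924.39°R

In Rankine: 240.4000 × 1.8 + 491.67 = 924.39°R.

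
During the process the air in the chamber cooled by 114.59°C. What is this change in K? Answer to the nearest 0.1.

Celsius and kelvin degrees are the same size, so the interval is unchanged: 114.6.

114.6 K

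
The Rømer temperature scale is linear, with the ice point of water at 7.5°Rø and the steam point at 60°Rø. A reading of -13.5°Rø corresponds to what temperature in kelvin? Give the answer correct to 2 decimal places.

233.15 K

Linear interpolation between the fixed points: C = (-13.5 - 7.5) × 100 / (60 - 7.5) = -40.0000°C.
Then -40.0000 + 273.15 = 233.15 K.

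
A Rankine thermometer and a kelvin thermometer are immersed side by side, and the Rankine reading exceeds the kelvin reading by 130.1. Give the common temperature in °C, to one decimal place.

Let x be the Rankine reading; then the kelvin reading is 5/9·x.
(5/9·x) - x = -130.1  ⇒  (-4/9)·x = -130.1  ⇒  x = 292.7250°R.
In Celsius: (292.725 - 491.67) × 5/9 = -110.5°C.

-110.5°C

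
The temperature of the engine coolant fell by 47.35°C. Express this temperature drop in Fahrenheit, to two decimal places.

85.23°F

Only the scale ratio 1.8 matters for a change in temperature.
47.35 × 1.8 = 85.23.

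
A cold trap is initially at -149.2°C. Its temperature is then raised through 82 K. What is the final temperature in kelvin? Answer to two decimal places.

205.95 K

The 82 K change is an interval; Kelvin and Celsius degrees are the same size, so ΔC = +82°C.
Final Celsius temperature: -149.2000 + 82.0000 = -67.2000°C.
In kelvin: -67.2000 + 273.15 = 205.95 K.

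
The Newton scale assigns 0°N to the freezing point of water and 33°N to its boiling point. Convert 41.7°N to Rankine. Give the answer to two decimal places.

719.12°R

Linear interpolation between the fixed points: C = (41.7 - 0) × 100 / (33 - 0) = 126.3636°C.
Then 126.3636 × 1.8 + 491.67 = 719.12°R.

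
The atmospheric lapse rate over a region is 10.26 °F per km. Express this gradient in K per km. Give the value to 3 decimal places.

The quantity depends on a temperature interval, so only the ratio of degree sizes applies; the offset between the scales is irrelevant.
A change of 1°F is a change of 5/9 K, so 10.26 × 5/9 = 5.700.

5.700 K/km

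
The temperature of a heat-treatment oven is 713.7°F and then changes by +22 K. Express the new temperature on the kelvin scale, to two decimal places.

Initial temperature in Celsius: (713.7 - 32) × 5/9 = 378.7222°C.
The 22 K change is an interval; Kelvin and Celsius degrees are the same size, so ΔC = +22°C.
Final Celsius temperature: 378.7222 + 22.0000 = 400.7222°C.
In kelvin: 400.7222 + 273.15 = 673.87 K.

673.87 K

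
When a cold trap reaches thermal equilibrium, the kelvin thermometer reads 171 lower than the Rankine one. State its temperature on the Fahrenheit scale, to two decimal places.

-74.92°F

Let x be the Rankine reading; then the kelvin reading is 5/9·x.
(5/9·x) - x = -171  ⇒  (-4/9)·x = -171  ⇒  x = 384.7500°R.
In Celsius: (384.75 - 491.67) × 5/9 = -59.4000°C.
In Fahrenheit: -59.4000 × 1.8 + 32 = -74.92°F.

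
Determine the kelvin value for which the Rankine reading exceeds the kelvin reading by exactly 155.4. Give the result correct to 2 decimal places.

Let K be the kelvin reading. The Rankine reading is R = 1.8·K.
Require R - K = 155.4: (0.8)·K = 155.4.
K = (155.4) / (0.8) = 194.25.

194.25 K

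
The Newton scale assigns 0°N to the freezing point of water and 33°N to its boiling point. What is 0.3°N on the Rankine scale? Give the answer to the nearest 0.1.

Linear interpolation between the fixed points: C = (0.3 - 0) × 100 / (33 - 0) = 0.9091°C.
Then 0.9091 × 1.8 + 491.67 = 493.3°R.

493.3°R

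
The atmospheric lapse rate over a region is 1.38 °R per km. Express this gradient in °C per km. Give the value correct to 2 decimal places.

Since only a temperature interval is involved, the additive offset between the scales drops out.
A change of 1°R is a change of 5/9°C, so 1.38 × 5/9 = 0.77.

0.77 °C/km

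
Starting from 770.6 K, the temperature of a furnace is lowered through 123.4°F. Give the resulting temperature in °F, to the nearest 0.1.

Initial temperature in Celsius: 770.6 - 273.15 = 497.4500°C.
The 123.4°F change is an interval, so only the factor 5/9 applies: -123.4 × 5/9 = -68.5556°C.
Final Celsius temperature: 497.4500 - 68.5556 = 428.8944°C.
In Fahrenheit: 428.8944 × 1.8 + 32 = 804.0°F.

804.0°F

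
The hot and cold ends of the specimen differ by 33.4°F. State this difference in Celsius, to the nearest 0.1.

For a temperature interval the offset drops out; only the factor 5/9 applies.
33.4 × 5/9 = 18.6.

18.6°C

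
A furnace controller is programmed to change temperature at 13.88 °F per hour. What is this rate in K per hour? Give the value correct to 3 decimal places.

The quantity depends on a temperature interval, so only the ratio of degree sizes applies; the offset between the scales is irrelevant.
A change of 1°F is a change of 5/9 K, so 13.88 × 5/9 = 7.711.

7.711 K/hour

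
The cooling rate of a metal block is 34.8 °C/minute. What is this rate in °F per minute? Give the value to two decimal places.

The quantity depends on a temperature interval, so only the ratio of degree sizes applies; the offset between the scales is irrelevant.
A change of 1°C is a change of 1.8°F, so 34.8 × 1.8 = 62.64.

62.64 °F/minute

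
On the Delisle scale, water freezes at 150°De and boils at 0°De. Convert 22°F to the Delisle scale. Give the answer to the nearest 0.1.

158.3°De

First in Celsius: (22 - 32) × 5/9 = -5.5556°C.
Linearly onto the Delisle scale: 150 + (-5.5556 / 100) × (0 - 150) = 158.3°De.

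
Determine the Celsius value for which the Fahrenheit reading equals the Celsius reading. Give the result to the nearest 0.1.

Let C be the Celsius reading. The Fahrenheit reading is F = 1.8·C + 32.
Set F = C: 1.8·C + 32 = C.
(0.8)·C = -32  ⇒  C = -40.0.

-40.0°C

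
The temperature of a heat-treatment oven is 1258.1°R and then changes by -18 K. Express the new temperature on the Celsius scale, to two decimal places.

407.79°C

Initial temperature in Celsius: (1258.1 - 491.67) × 5/9 = 425.7944°C.
The 18 K change is an interval; Kelvin and Celsius degrees are the same size, so ΔC = -18°C.
Final Celsius temperature: 425.7944 - 18.0000 = 407.7944°C.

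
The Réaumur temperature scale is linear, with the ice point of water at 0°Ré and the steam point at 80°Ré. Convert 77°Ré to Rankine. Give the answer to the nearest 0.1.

664.9°R

Linear interpolation between the fixed points: C = (77 - 0) × 100 / (80 - 0) = 96.2500°C.
Then 96.2500 × 1.8 + 491.67 = 664.9°R.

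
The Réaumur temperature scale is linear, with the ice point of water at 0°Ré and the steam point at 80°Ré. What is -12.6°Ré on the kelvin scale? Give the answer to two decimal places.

Linear interpolation between the fixed points: C = (-12.6 - 0) × 100 / (80 - 0) = -15.7500°C.
Then -15.7500 + 273.15 = 257.40 K.

257.40 K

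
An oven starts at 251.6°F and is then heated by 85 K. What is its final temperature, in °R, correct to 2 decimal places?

864.27°R

Initial temperature in Celsius: (251.6 - 32) × 5/9 = 122.0000°C.
The 85 K change is an interval; Kelvin and Celsius degrees are the same size, so ΔC = +85°C.
Final Celsius temperature: 122.0000 + 85.0000 = 207.0000°C.
In Rankine: 207.0000 × 1.8 + 491.67 = 864.27°R.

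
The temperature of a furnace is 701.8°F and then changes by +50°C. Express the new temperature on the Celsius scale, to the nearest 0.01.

422.11°C

Initial temperature in Celsius: (701.8 - 32) × 5/9 = 372.1111°C.
Final Celsius temperature: 372.1111 + 50.0000 = 422.1111°C.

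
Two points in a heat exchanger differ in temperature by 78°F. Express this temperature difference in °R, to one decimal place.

Fahrenheit and Rankine degrees are the same size, so the interval is unchanged: 78.0.

78.0°R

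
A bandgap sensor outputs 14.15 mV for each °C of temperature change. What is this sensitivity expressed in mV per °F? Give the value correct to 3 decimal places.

7.861 mV per °F

Since only a temperature interval is involved, the additive offset between the scales drops out.
A change of 1°F is a change of 5/9°C, so per °F the value is 14.15 × 5/9 = 7.861.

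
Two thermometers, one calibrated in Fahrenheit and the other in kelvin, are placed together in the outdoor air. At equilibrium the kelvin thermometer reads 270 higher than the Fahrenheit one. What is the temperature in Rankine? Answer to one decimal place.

426.8°R

Let x be the Fahrenheit reading; then the kelvin reading is 5/9·x + 255.372.
(5/9·x + 255.372) - x = 270  ⇒  (-4/9)·x = 14.6278  ⇒  x = -32.9125°F.
In Celsius: (-32.9125 - 32) × 5/9 = -36.0625°C.
In Rankine: -36.0625 × 1.8 + 491.67 = 426.8°R.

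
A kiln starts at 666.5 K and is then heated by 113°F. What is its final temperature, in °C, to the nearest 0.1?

456.1°C

Initial temperature in Celsius: 666.5 - 273.15 = 393.3500°C.
The 113°F change is an interval, so only the factor 5/9 applies: +113 × 5/9 = +62.7778°C.
Final Celsius temperature: 393.3500 + 62.7778 = 456.1278°C.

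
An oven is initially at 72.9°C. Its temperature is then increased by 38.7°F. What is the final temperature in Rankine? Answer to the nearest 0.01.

661.59°R

The 38.7°F change is an interval, so only the factor 5/9 applies: +38.7 × 5/9 = +21.5000°C.
Final Celsius temperature: 72.9000 + 21.5000 = 94.4000°C.
In Rankine: 94.4000 × 1.8 + 491.67 = 661.59°R.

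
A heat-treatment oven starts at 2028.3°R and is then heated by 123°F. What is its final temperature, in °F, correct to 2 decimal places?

Initial temperature in Celsius: (2028.3 - 491.67) × 5/9 = 853.6833°C.
The 123°F change is an interval, so only the factor 5/9 applies: +123 × 5/9 = +68.3333°C.
Final Celsius temperature: 853.6833 + 68.3333 = 922.0167°C.
In Fahrenheit: 922.0167 × 1.8 + 32 = 1691.63°F.

1691.63°F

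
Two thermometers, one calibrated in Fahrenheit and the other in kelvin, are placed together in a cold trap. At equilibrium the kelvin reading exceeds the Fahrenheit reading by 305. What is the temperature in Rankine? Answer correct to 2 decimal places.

Let x be the Fahrenheit reading; then the kelvin reading is 5/9·x + 255.372.
(5/9·x + 255.372) - x = 305  ⇒  (-4/9)·x = 49.6278  ⇒  x = -111.6625°F.
In Celsius: (-111.6625 - 32) × 5/9 = -79.8125°C.
In Rankine: -79.8125 × 1.8 + 491.67 = 348.01°R.

348.01°R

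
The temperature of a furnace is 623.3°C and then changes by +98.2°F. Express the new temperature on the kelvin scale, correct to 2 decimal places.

951.01 K

The 98.2°F change is an interval, so only the factor 5/9 applies: +98.2 × 5/9 = +54.5556°C.
Final Celsius temperature: 623.3000 + 54.5556 = 677.8556°C.
In kelvin: 677.8556 + 273.15 = 951.01 K.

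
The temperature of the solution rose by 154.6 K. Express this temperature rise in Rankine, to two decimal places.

278.28°R

For a temperature interval the offset drops out; only the factor 1.8 applies.
154.6 × 1.8 = 278.28.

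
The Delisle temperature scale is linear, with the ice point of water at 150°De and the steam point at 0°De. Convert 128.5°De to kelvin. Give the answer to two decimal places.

Linear interpolation between the fixed points: C = (128.5 - 150) × 100 / (0 - 150) = 14.3333°C.
Then 14.3333 + 273.15 = 287.48 K.

287.48 K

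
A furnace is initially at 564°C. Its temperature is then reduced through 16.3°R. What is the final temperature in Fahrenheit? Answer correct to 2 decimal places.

1030.90°F

The 16.3°R change is an interval, so only the factor 5/9 applies: -16.3 × 5/9 = -9.0556°C.
Final Celsius temperature: 564.0000 - 9.0556 = 554.9444°C.
In Fahrenheit: 554.9444 × 1.8 + 32 = 1030.90°F.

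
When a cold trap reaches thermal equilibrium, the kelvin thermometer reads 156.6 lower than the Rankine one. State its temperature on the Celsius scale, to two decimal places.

-77.40°C

Let x be the Rankine reading; then the kelvin reading is 5/9·x.
(5/9·x) - x = -156.6  ⇒  (-4/9)·x = -156.6  ⇒  x = 352.3500°R.
In Celsius: (352.35 - 491.67) × 5/9 = -77.40°C.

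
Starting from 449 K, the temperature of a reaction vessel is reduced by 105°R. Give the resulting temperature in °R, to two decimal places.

Initial temperature in Celsius: 449 - 273.15 = 175.8500°C.
The 105°R change is an interval, so only the factor 5/9 applies: -105 × 5/9 = -58.3333°C.
Final Celsius temperature: 175.8500 - 58.3333 = 117.5167°C.
In Rankine: 117.5167 × 1.8 + 491.67 = 703.20°R.

703.20°R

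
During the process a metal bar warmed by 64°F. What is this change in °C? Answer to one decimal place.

35.6°C

An interval of 1°F corresponds to 5/9°C.
64 × 5/9 = 35.6.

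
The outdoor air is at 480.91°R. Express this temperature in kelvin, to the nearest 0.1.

In Celsius: (480.91 - 491.67) × 5/9 = -5.9778°C.
In kelvin: -5.9778 + 273.15 = 267.2 K.

267.2 K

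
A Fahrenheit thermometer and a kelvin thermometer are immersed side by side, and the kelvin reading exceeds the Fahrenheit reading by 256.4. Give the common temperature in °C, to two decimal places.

-19.06°C

Let x be the Fahrenheit reading; then the kelvin reading is 5/9·x + 255.372.
(5/9·x + 255.372) - x = 256.4  ⇒  (-4/9)·x = 37/36  ⇒  x = -2.3125°F.
In Celsius: (-2.3125 - 32) × 5/9 = -19.06°C.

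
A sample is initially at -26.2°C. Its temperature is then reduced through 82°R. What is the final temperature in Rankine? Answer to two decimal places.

362.51°R

The 82°R change is an interval, so only the factor 5/9 applies: -82 × 5/9 = -45.5556°C.
Final Celsius temperature: -26.2000 - 45.5556 = -71.7556°C.
In Rankine: -71.7556 × 1.8 + 491.67 = 362.51°R.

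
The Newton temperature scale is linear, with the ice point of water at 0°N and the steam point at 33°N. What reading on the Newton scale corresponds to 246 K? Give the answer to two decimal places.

First in Celsius: 246 - 273.15 = -27.1500°C.
Linearly onto the Newton scale: 0 + (-27.1500 / 100) × (33 - 0) = -8.96°N.

-8.96°N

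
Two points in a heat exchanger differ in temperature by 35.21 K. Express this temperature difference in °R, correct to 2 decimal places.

63.38°R

Only the scale ratio 1.8 matters for a change in temperature.
35.21 × 1.8 = 63.38.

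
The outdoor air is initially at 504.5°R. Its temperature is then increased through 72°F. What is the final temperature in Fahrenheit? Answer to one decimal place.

116.8°F

Initial temperature in Celsius: (504.5 - 491.67) × 5/9 = 7.1278°C.
The 72°F change is an interval, so only the factor 5/9 applies: +72 × 5/9 = +40.0000°C.
Final Celsius temperature: 7.1278 + 40.0000 = 47.1278°C.
In Fahrenheit: 47.1278 × 1.8 + 32 = 116.8°F.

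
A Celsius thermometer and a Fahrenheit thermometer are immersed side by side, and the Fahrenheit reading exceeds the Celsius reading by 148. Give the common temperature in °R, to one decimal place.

Let x be the Celsius reading; then the Fahrenheit reading is 1.8·x + 32.
(1.8·x + 32) - x = 148  ⇒  (0.8)·x = 116  ⇒  x = 145.0000°C.
In Rankine: 145.0000 × 1.8 + 491.67 = 752.7°R.

752.7°R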